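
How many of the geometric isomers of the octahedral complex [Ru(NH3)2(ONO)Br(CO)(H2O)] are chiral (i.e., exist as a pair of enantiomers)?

6

An octahedron has six vertices in three trans pairs; every non-trans pair is cis.
Placing the ligands in turn and identifying arrangements related by rotation or reflection leaves 9 distinct geometric isomers.
Of these, 6 lack any improper symmetry element and so occur as enantiomeric pairs, giving 9 + 6 = 15 stereoisomers in total.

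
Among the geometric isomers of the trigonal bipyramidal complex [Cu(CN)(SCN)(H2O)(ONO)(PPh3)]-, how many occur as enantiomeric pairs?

Placing the ligands in turn and identifying arrangements related by rotation or reflection leaves 10 distinct geometric isomers.
Of these, 10 lack any improper symmetry element and so occur as enantiomeric pairs, giving 10 + 10 = 20 stereoisomers in total.

10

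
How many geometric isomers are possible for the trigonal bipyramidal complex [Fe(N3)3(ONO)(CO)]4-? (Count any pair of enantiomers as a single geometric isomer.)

A trigonal bipyramid has two axial and three equatorial sites, which are chemically inequivalent.
Working through the distinct placements yields 4 geometric isomers: ONO equatorial, CO axial; ONO axial, CO axial; ONO equatorial, CO equatorial; ONO axial, CO equatorial.

4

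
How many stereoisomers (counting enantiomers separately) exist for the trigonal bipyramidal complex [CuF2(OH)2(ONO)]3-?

In a trigonal bipyramid the two axial positions differ from the three equatorial ones.
Placing the ligands in turn and identifying arrangements related by rotation or reflection leaves 5 distinct geometric isomers.
One of these lacks any improper symmetry element and so occurs as an enantiomeric pair, giving 5 + 1 = 6 stereoisomers in total.

6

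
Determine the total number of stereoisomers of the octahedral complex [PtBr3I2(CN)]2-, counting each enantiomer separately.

An octahedron has six vertices in three trans pairs; every non-trans pair is cis.
There are 3 geometric isomers: Br mer, I trans; Br mer, I cis; Br fac, I cis.
Each arrangement has an internal mirror plane or centre of symmetry, so none is chiral.

3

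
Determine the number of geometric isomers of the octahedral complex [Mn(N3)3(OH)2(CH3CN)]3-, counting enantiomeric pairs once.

The six octahedral sites form three mutually perpendicular trans pairs.
The distinct arrangements are (3 in all): N3 mer, OH trans; N3 fac, OH cis; N3 mer, OH cis.

3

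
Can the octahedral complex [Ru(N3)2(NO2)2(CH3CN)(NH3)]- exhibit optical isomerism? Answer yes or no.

The six octahedral sites form three mutually perpendicular trans pairs.
Systematic placement gives 6 geometric isomers: N3 cis, NO2 trans; N3 cis, NO2 cis (3 arrangements, 2 chiral); N3 trans, NO2 trans; N3 trans, NO2 cis.
Of these, 2 lack any improper symmetry element and so occur as enantiomeric pairs, giving 6 + 2 = 8 stereoisomers in total.

yes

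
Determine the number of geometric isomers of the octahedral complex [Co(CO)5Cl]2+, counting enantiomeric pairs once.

The six octahedral sites form three mutually perpendicular trans pairs.
Only one geometric arrangement is possible.

1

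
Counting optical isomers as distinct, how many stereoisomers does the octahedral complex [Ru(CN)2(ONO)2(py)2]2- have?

Systematic placement gives 5 geometric isomers: CN trans, ONO trans, py trans; CN trans, ONO cis, py cis; CN cis, ONO cis, py trans; CN cis, ONO cis, py cis (chiral); CN cis, ONO trans, py cis.
One of these lacks any improper symmetry element and so occurs as an enantiomeric pair, giving 5 + 1 = 6 stereoisomers in total.

6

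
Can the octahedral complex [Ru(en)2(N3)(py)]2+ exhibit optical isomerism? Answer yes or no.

In an octahedral complex each vertex has one trans partner and four cis neighbours.
Each en is bidentate and must span two cis positions.
The distinct arrangements are (2 in all): N3 and py mutually cis (chiral); N3 and py mutually trans.
One of these lacks any improper symmetry element and so occurs as an enantiomeric pair, giving 2 + 1 = 3 stereoisomers in total.

yes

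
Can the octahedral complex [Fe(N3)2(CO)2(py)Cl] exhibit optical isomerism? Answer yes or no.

The six octahedral sites form three mutually perpendicular trans pairs.
There are 6 geometric isomers: N3 cis, CO trans; N3 trans, CO trans; N3 cis, CO cis (3 arrangements, 2 chiral); N3 trans, CO cis.
Of these, 2 lack any improper symmetry element and so occur as enantiomeric pairs, giving 6 + 2 = 8 stereoisomers in total.

yes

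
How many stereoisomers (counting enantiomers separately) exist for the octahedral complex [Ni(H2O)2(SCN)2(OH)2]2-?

The distinct arrangements are (5 in all): H2O trans, SCN trans, OH trans; H2O trans, SCN cis, OH cis; H2O cis, SCN trans, OH cis; H2O cis, SCN cis, OH cis (chiral); H2O cis, SCN cis, OH trans.
One of these lacks any improper symmetry element and so occurs as an enantiomeric pair, giving 5 + 1 = 6 stereoisomers in total.

6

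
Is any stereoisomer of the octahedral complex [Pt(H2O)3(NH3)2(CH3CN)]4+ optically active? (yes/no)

no

An octahedron has six vertices in three trans pairs; every non-trans pair is cis.
There are 3 geometric isomers: H2O mer, NH3 trans; H2O fac, NH3 cis; H2O mer, NH3 cis.
Each arrangement has an internal mirror plane or centre of symmetry, so none is chiral.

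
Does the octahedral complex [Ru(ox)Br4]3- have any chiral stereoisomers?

In an octahedral complex each vertex has one trans partner and four cis neighbours.
Each ox is bidentate and must span two cis positions.
Only one geometric arrangement is possible.

no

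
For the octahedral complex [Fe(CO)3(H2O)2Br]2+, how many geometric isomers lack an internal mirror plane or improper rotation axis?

The distinct arrangements are (3 in all): CO mer, H2O trans; CO fac, H2O cis; CO mer, H2O cis.
Each arrangement has an internal mirror plane or centre of symmetry, so none is chiral.

0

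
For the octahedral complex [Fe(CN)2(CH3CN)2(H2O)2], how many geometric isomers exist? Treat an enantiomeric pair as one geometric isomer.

There are 5 geometric isomers: CN trans, CH3CN trans, H2O trans; CN cis, CH3CN trans, H2O cis; CN cis, CH3CN cis, H2O trans; CN cis, CH3CN cis, H2O cis (chiral); CN trans, CH3CN cis, H2O cis.

5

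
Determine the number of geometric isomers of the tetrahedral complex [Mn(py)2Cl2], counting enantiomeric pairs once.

All four vertices of a tetrahedron are equivalent and mutually adjacent, so cis/trans isomerism cannot arise.
Only one geometric arrangement is possible.

1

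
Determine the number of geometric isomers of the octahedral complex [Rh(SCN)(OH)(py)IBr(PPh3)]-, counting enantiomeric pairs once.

Systematic enumeration (placing each ligand type in turn and discarding arrangements equivalent by rotation or reflection) gives 15 geometric isomers.

15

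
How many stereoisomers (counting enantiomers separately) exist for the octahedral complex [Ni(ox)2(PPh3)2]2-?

3

An octahedron has six vertices in three trans pairs; every non-trans pair is cis.
Each ox is bidentate and must span two cis positions.
Working through the distinct placements yields 2 geometric isomers: PPh3 trans; PPh3 cis (chiral).
One of these lacks any improper symmetry element and so occurs as an enantiomeric pair, giving 2 + 1 = 3 stereoisomers in total.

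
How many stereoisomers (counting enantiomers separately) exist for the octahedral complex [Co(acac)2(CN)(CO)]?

The six octahedral sites form three mutually perpendicular trans pairs.
Each acac is bidentate and must span two cis positions.
Systematic placement gives 2 geometric isomers: CN and CO mutually trans; CN and CO mutually cis (chiral).
One of these lacks any improper symmetry element and so occurs as an enantiomeric pair, giving 2 + 1 = 3 stereoisomers in total.

3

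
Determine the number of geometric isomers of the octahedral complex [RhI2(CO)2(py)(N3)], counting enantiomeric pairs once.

An octahedron has six vertices in three trans pairs; every non-trans pair is cis.
Systematic placement gives 6 geometric isomers: I trans, CO trans; I cis, CO trans; I cis, CO cis (3 arrangements, 2 chiral); I trans, CO cis.

6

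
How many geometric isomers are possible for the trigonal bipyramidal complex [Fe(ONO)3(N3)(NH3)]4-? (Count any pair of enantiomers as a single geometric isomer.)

A trigonal bipyramid has two axial and three equatorial sites, which are chemically inequivalent.
The distinct arrangements are (4 in all): N3 axial, NH3 axial; N3 axial, NH3 equatorial; N3 equatorial, NH3 axial; N3 equatorial, NH3 equatorial.

4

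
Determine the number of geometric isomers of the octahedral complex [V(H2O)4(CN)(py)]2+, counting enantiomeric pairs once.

There are 2 geometric isomers: CN and py mutually cis; CN and py mutually trans.

2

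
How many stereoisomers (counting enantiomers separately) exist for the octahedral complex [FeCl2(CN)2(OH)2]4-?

In an octahedral complex each vertex has one trans partner and four cis neighbours.
Working through the distinct placements yields 5 geometric isomers: Cl trans, CN trans, OH trans; Cl cis, CN trans, OH cis; Cl cis, CN cis, OH trans; Cl cis, CN cis, OH cis (chiral); Cl trans, CN cis, OH cis.
One of these lacks any improper symmetry element and so occurs as an enantiomeric pair, giving 5 + 1 = 6 stereoisomers in total.

6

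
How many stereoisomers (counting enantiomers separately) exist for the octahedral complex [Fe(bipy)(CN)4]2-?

An octahedron has six vertices in three trans pairs; every non-trans pair is cis.
Each bipy is bidentate and must span two cis positions.
Only one geometric arrangement is possible.

1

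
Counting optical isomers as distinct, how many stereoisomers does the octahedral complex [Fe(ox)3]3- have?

2

The six octahedral sites form three mutually perpendicular trans pairs.
Each ox is bidentate and must span two cis positions.
Only one geometric arrangement is possible; it has no improper symmetry element, so it exists as a pair of enantiomers (2 stereoisomers).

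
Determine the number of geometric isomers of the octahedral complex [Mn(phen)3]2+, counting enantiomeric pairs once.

The six octahedral sites form three mutually perpendicular trans pairs.
Each phen is bidentate and must span two cis positions.
Only one geometric arrangement is possible; it has no improper symmetry element, so it exists as a pair of enantiomers (2 stereoisomers).

1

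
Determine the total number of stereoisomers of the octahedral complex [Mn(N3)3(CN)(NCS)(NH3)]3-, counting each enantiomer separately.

The six octahedral sites form three mutually perpendicular trans pairs.
There are 4 geometric isomers: N3 mer (3 arrangements); N3 fac (chiral).
One of these lacks any improper symmetry element and so occurs as an enantiomeric pair, giving 4 + 1 = 5 stereoisomers in total.

5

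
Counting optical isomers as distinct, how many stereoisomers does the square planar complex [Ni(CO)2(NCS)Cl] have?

2

In a square planar complex each vertex has one trans partner and two cis neighbours.
Working through the distinct placements yields 2 geometric isomers: CO cis; CO trans.
Each arrangement has an internal mirror plane or centre of symmetry, so none is chiral.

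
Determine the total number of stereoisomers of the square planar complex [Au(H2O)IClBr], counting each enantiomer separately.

3

In a square planar complex each vertex has one trans partner and two cis neighbours.
There are 3 geometric isomers: (Br/H2O trans, Cl/I trans); (Br/I trans, Cl/H2O trans); (Br/Cl trans, H2O/I trans).
Each arrangement has an internal mirror plane or centre of symmetry, so none is chiral.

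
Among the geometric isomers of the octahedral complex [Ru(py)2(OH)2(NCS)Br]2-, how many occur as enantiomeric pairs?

There are 6 geometric isomers: py trans, OH trans; py cis, OH cis (3 arrangements, 2 chiral); py trans, OH cis; py cis, OH trans.
Of these, 2 lack any improper symmetry element and so occur as enantiomeric pairs, giving 6 + 2 = 8 stereoisomers in total.

2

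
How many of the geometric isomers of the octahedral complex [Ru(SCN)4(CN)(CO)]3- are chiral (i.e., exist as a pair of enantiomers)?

0

In an octahedral complex each vertex has one trans partner and four cis neighbours.
There are 2 geometric isomers: CN and CO mutually trans; CN and CO mutually cis.
Each arrangement has an internal mirror plane or centre of symmetry, so none is chiral.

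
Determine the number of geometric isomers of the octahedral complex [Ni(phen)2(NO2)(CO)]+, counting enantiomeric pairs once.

In an octahedral complex each vertex has one trans partner and four cis neighbours.
Each phen is bidentate and must span two cis positions.
The distinct arrangements are (2 in all): NO2 and CO mutually trans; NO2 and CO mutually cis (chiral).

2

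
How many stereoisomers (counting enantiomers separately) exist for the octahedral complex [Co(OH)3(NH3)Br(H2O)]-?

5

Systematic placement gives 4 geometric isomers: OH mer (3 arrangements); OH fac (chiral).
One of these lacks any improper symmetry element and so occurs as an enantiomeric pair, giving 4 + 1 = 5 stereoisomers in total.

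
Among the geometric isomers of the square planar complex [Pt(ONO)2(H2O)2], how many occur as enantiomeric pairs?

0

In a square planar complex each vertex has one trans partner and two cis neighbours.
There are 2 geometric isomers: ONO cis; ONO trans.
Each arrangement has an internal mirror plane or centre of symmetry, so none is chiral.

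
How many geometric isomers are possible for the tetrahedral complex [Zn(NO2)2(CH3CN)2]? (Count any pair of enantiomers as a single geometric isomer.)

Only one geometric arrangement is possible.

1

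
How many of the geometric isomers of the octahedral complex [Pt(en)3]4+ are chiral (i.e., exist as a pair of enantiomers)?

1

In an octahedral complex each vertex has one trans partner and four cis neighbours.
Each en is bidentate and must span two cis positions.
Only one geometric arrangement is possible; it has no improper symmetry element, so it exists as a pair of enantiomers (2 stereoisomers).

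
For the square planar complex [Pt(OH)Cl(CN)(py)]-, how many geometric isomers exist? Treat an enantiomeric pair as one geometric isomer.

3

Systematic placement gives 3 geometric isomers: (CN/OH trans, Cl/py trans); (CN/py trans, Cl/OH trans); (CN/Cl trans, OH/py trans).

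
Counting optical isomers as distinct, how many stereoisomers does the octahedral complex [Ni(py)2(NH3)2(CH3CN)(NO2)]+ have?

The six octahedral sites form three mutually perpendicular trans pairs.
There are 6 geometric isomers: py trans, NH3 cis; py cis, NH3 cis (3 arrangements, 2 chiral); py trans, NH3 trans; py cis, NH3 trans.
Of these, 2 lack any improper symmetry element and so occur as enantiomeric pairs, giving 6 + 2 = 8 stereoisomers in total.

8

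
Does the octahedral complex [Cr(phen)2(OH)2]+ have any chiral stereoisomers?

yes

An octahedron has six vertices in three trans pairs; every non-trans pair is cis.
Each phen is bidentate and must span two cis positions.
Working through the distinct placements yields 2 geometric isomers: OH trans; OH cis (chiral).
One of these lacks any improper symmetry element and so occurs as an enantiomeric pair, giving 2 + 1 = 3 stereoisomers in total.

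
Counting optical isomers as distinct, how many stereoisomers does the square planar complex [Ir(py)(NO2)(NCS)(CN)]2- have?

In a square planar complex each vertex has one trans partner and two cis neighbours.
Working through the distinct placements yields 3 geometric isomers: (CN/NO2 trans, NCS/py trans); (CN/py trans, NCS/NO2 trans); (CN/NCS trans, NO2/py trans).
Each arrangement has an internal mirror plane or centre of symmetry, so none is chiral.

3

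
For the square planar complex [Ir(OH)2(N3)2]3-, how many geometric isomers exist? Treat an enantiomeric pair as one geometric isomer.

A square has two trans pairs of vertices; adjacent vertices are cis.
The distinct arrangements are (2 in all): OH cis; OH trans.

2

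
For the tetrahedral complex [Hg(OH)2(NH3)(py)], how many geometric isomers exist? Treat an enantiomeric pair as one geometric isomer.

1

All four vertices of a tetrahedron are equivalent and mutually adjacent, so cis/trans isomerism cannot arise.
Only one geometric arrangement is possible.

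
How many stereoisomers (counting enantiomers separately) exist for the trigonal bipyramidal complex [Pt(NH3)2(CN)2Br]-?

6

In a trigonal bipyramid the two axial positions differ from the three equatorial ones.
Placing the ligands in turn and identifying arrangements related by rotation or reflection leaves 5 distinct geometric isomers.
One of these lacks any improper symmetry element and so occurs as an enantiomeric pair, giving 5 + 1 = 6 stereoisomers in total.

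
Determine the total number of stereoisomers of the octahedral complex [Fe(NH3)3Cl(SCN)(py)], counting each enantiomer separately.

5

In an octahedral complex each vertex has one trans partner and four cis neighbours.
Systematic placement gives 4 geometric isomers: NH3 mer (3 arrangements); NH3 fac (chiral).
One of these lacks any improper symmetry element and so occurs as an enantiomeric pair, giving 4 + 1 = 5 stereoisomers in total.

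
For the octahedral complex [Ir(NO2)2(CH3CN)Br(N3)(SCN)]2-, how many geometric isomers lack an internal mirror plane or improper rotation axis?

The six octahedral sites form three mutually perpendicular trans pairs.
Exhaustive case analysis gives 9 geometric isomers.
Of these, 6 lack any improper symmetry element and so occur as enantiomeric pairs, giving 9 + 6 = 15 stereoisomers in total.

6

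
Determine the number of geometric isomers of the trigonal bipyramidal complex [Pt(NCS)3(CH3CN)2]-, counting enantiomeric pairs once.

3

A trigonal bipyramid has two axial and three equatorial sites, which are chemically inequivalent.
Systematic placement gives 3 geometric isomers: CH3CN both axial; CH3CN one axial, one equatorial; CH3CN both equatorial.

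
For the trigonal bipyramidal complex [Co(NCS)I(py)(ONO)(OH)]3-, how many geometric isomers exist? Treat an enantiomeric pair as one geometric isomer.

10

In a trigonal bipyramid the two axial positions differ from the three equatorial ones.
Placing the ligands in turn and identifying arrangements related by rotation or reflection leaves 10 distinct geometric isomers.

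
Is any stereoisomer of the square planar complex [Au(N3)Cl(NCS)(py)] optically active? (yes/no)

no

In a square planar complex each vertex has one trans partner and two cis neighbours.
Working through the distinct placements yields 3 geometric isomers: (Cl/NCS trans, N3/py trans); (Cl/py trans, N3/NCS trans); (Cl/N3 trans, NCS/py trans).
Each arrangement has an internal mirror plane or centre of symmetry, so none is chiral.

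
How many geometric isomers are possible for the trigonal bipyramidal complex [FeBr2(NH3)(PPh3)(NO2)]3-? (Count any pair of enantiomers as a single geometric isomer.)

A trigonal bipyramid has two axial and three equatorial sites, which are chemically inequivalent.
Exhaustive case analysis gives 7 geometric isomers.

7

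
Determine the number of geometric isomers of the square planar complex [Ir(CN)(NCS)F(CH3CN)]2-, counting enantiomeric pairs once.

3

A square has two trans pairs of vertices; adjacent vertices are cis.
Working through the distinct placements yields 3 geometric isomers: (CH3CN/F trans, CN/NCS trans); (CH3CN/NCS trans, CN/F trans); (CH3CN/CN trans, F/NCS trans).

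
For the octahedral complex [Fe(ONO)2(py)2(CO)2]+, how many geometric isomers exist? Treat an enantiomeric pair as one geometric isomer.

An octahedron has six vertices in three trans pairs; every non-trans pair is cis.
Systematic placement gives 5 geometric isomers: ONO trans, py trans, CO trans; ONO cis, py cis, CO trans; ONO cis, py trans, CO cis; ONO cis, py cis, CO cis (chiral); ONO trans, py cis, CO cis.

5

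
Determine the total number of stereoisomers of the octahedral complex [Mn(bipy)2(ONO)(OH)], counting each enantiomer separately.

3

Each bipy is bidentate and must span two cis positions.
The distinct arrangements are (2 in all): ONO and OH mutually trans; ONO and OH mutually cis (chiral).
One of these lacks any improper symmetry element and so occurs as an enantiomeric pair, giving 2 + 1 = 3 stereoisomers in total.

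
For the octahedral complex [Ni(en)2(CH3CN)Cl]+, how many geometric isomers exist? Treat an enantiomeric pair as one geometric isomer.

In an octahedral complex each vertex has one trans partner and four cis neighbours.
Each en is bidentate and must span two cis positions.
Systematic placement gives 2 geometric isomers: CH3CN and Cl mutually trans; CH3CN and Cl mutually cis (chiral).

2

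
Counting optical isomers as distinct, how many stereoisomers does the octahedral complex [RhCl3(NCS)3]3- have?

2

In an octahedral complex each vertex has one trans partner and four cis neighbours.
Working through the distinct placements yields 2 geometric isomers: Cl mer; Cl fac.
Each arrangement has an internal mirror plane or centre of symmetry, so none is chiral.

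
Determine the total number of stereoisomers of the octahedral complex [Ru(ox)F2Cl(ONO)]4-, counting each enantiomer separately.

An octahedron has six vertices in three trans pairs; every non-trans pair is cis.
Each ox is bidentate and must span two cis positions.
Systematic placement gives 4 geometric isomers: F cis (3 arrangements, 2 chiral); F trans.
Of these, 2 lack any improper symmetry element and so occur as enantiomeric pairs, giving 4 + 2 = 6 stereoisomers in total.

6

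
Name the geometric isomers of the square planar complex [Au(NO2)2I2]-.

cis and trans

In a square planar complex each vertex has one trans partner and two cis neighbours.
Working through the distinct placements yields 2 geometric isomers: NO2 cis; NO2 trans.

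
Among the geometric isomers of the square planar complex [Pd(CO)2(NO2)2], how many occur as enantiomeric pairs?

In a square planar complex each vertex has one trans partner and two cis neighbours.
There are 2 geometric isomers: CO cis; CO trans.
Each arrangement has an internal mirror plane or centre of symmetry, so none is chiral.

0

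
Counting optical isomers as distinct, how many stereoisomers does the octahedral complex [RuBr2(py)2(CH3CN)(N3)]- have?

In an octahedral complex each vertex has one trans partner and four cis neighbours.
The distinct arrangements are (6 in all): Br trans, py trans; Br trans, py cis; Br cis, py trans; Br cis, py cis (3 arrangements, 2 chiral).
Of these, 2 lack any improper symmetry element and so occur as enantiomeric pairs, giving 6 + 2 = 8 stereoisomers in total.

8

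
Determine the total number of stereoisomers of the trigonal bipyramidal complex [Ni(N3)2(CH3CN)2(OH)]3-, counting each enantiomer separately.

Systematic enumeration (placing each ligand type in turn and discarding arrangements equivalent by rotation or reflection) gives 5 geometric isomers.
One of these lacks any improper symmetry element and so occurs as an enantiomeric pair, giving 5 + 1 = 6 stereoisomers in total.

6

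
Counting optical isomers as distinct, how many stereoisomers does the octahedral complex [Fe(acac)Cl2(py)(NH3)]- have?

Each acac is bidentate and must span two cis positions.
There are 4 geometric isomers: Cl trans; Cl cis (3 arrangements, 2 chiral).
Of these, 2 lack any improper symmetry element and so occur as enantiomeric pairs, giving 4 + 2 = 6 stereoisomers in total.

6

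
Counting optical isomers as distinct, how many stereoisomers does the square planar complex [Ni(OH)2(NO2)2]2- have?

2

In a square planar complex each vertex has one trans partner and two cis neighbours.
There are 2 geometric isomers: OH cis; OH trans.
Each arrangement has an internal mirror plane or centre of symmetry, so none is chiral.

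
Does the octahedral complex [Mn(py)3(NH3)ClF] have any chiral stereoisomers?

The six octahedral sites form three mutually perpendicular trans pairs.
Working through the distinct placements yields 4 geometric isomers: py mer (3 arrangements); py fac (chiral).
One of these lacks any improper symmetry element and so occurs as an enantiomeric pair, giving 4 + 1 = 5 stereoisomers in total.

yes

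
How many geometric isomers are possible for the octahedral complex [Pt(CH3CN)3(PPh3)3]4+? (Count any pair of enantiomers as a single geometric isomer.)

2

An octahedron has six vertices in three trans pairs; every non-trans pair is cis.
There are 2 geometric isomers: CH3CN mer; CH3CN fac.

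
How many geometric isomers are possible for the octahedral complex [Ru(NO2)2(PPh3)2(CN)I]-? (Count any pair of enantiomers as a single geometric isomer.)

6

Systematic placement gives 6 geometric isomers: NO2 trans, PPh3 trans; NO2 cis, PPh3 cis (3 arrangements, 2 chiral); NO2 cis, PPh3 trans; NO2 trans, PPh3 cis.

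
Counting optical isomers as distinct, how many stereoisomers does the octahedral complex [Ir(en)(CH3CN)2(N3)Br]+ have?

An octahedron has six vertices in three trans pairs; every non-trans pair is cis.
Each en is bidentate and must span two cis positions.
The distinct arrangements are (4 in all): CH3CN cis (3 arrangements, 2 chiral); CH3CN trans.
Of these, 2 lack any improper symmetry element and so occur as enantiomeric pairs, giving 4 + 2 = 6 stereoisomers in total.

6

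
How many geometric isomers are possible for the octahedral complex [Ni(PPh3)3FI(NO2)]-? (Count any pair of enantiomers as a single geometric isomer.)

4

In an octahedral complex each vertex has one trans partner and four cis neighbours.
Working through the distinct placements yields 4 geometric isomers: PPh3 mer (3 arrangements); PPh3 fac (chiral).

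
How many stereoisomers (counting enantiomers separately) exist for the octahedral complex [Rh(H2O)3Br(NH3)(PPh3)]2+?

In an octahedral complex each vertex has one trans partner and four cis neighbours.
The distinct arrangements are (4 in all): H2O mer (3 arrangements); H2O fac (chiral).
One of these lacks any improper symmetry element and so occurs as an enantiomeric pair, giving 4 + 1 = 5 stereoisomers in total.

5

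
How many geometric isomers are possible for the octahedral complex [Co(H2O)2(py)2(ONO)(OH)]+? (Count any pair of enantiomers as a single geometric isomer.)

6

An octahedron has six vertices in three trans pairs; every non-trans pair is cis.
Working through the distinct placements yields 6 geometric isomers: H2O trans, py trans; H2O trans, py cis; H2O cis, py trans; H2O cis, py cis (3 arrangements, 2 chiral).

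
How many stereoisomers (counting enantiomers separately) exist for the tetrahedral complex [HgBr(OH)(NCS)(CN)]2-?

2

All four vertices of a tetrahedron are equivalent and mutually adjacent, so cis/trans isomerism cannot arise.
Only one geometric arrangement is possible; it has no improper symmetry element, so it exists as a pair of enantiomers (2 stereoisomers).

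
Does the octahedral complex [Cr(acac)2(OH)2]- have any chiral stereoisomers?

In an octahedral complex each vertex has one trans partner and four cis neighbours.
Each acac is bidentate and must span two cis positions.
The distinct arrangements are (2 in all): OH trans; OH cis (chiral).
One of these lacks any improper symmetry element and so occurs as an enantiomeric pair, giving 2 + 1 = 3 stereoisomers in total.

yes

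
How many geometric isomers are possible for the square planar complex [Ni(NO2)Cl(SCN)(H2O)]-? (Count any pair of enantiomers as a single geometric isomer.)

A square has two trans pairs of vertices; adjacent vertices are cis.
Working through the distinct placements yields 3 geometric isomers: (Cl/NO2 trans, H2O/SCN trans); (Cl/SCN trans, H2O/NO2 trans); (Cl/H2O trans, NO2/SCN trans).

3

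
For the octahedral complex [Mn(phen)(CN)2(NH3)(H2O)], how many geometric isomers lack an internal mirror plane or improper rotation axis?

The six octahedral sites form three mutually perpendicular trans pairs.
Each phen is bidentate and must span two cis positions.
The distinct arrangements are (4 in all): CN trans; CN cis (3 arrangements, 2 chiral).
Of these, 2 lack any improper symmetry element and so occur as enantiomeric pairs, giving 4 + 2 = 6 stereoisomers in total.

2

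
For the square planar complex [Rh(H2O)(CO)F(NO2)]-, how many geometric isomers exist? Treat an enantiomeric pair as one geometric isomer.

3

Working through the distinct placements yields 3 geometric isomers: (CO/H2O trans, F/NO2 trans); (CO/NO2 trans, F/H2O trans); (CO/F trans, H2O/NO2 trans).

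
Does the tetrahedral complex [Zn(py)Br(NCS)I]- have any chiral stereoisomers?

yes

In a tetrahedral complex all four positions are equivalent and every pair of ligands is adjacent — there is no cis/trans distinction.
Only one geometric arrangement is possible; it has no improper symmetry element, so it exists as a pair of enantiomers (2 stereoisomers).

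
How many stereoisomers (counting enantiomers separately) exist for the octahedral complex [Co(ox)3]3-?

Each ox is bidentate and must span two cis positions.
Only one geometric arrangement is possible; it has no improper symmetry element, so it exists as a pair of enantiomers (2 stereoisomers).

2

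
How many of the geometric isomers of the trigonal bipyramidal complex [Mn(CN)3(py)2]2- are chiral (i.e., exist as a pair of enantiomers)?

A trigonal bipyramid has two axial and three equatorial sites, which are chemically inequivalent.
The distinct arrangements are (3 in all): py both equatorial; py one axial, one equatorial; py both axial.
Each arrangement has an internal mirror plane or centre of symmetry, so none is chiral.

0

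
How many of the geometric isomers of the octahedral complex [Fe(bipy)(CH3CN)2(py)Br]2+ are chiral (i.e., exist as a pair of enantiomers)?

An octahedron has six vertices in three trans pairs; every non-trans pair is cis.
Each bipy is bidentate and must span two cis positions.
Working through the distinct placements yields 4 geometric isomers: CH3CN cis (3 arrangements, 2 chiral); CH3CN trans.
Of these, 2 lack any improper symmetry element and so occur as enantiomeric pairs, giving 4 + 2 = 6 stereoisomers in total.

2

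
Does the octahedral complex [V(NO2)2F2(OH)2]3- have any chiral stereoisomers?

yes

An octahedron has six vertices in three trans pairs; every non-trans pair is cis.
Working through the distinct placements yields 5 geometric isomers: NO2 trans, F trans, OH trans; NO2 cis, F trans, OH cis; NO2 cis, F cis, OH trans; NO2 cis, F cis, OH cis (chiral); NO2 trans, F cis, OH cis.
One of these lacks any improper symmetry element and so occurs as an enantiomeric pair, giving 5 + 1 = 6 stereoisomers in total.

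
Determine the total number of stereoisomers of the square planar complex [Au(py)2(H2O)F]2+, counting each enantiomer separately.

2

A square has two trans pairs of vertices; adjacent vertices are cis.
Systematic placement gives 2 geometric isomers: py cis; py trans.
Each arrangement has an internal mirror plane or centre of symmetry, so none is chiral.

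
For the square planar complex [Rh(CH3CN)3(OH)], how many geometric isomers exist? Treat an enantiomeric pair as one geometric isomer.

A square has two trans pairs of vertices; adjacent vertices are cis.
Only one geometric arrangement is possible.

1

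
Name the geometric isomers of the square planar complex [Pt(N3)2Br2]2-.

In a square planar complex each vertex has one trans partner and two cis neighbours.
There are 2 geometric isomers: N3 cis; N3 trans.

cis and trans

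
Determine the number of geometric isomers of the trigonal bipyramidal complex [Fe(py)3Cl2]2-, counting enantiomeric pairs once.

In a trigonal bipyramid the two axial positions differ from the three equatorial ones.
Systematic placement gives 3 geometric isomers: Cl both axial; Cl one axial, one equatorial; Cl both equatorial.

3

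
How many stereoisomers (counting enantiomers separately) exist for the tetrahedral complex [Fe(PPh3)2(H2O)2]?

1

Only one geometric arrangement is possible.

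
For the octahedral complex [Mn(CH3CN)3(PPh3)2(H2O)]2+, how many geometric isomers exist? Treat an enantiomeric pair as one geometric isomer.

3

In an octahedral complex each vertex has one trans partner and four cis neighbours.
Working through the distinct placements yields 3 geometric isomers: CH3CN mer, PPh3 trans; CH3CN mer, PPh3 cis; CH3CN fac, PPh3 cis.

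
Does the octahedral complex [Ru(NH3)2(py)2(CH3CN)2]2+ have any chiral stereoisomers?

There are 5 geometric isomers: NH3 trans, py trans, CH3CN trans; NH3 cis, py cis, CH3CN trans; NH3 cis, py trans, CH3CN cis; NH3 cis, py cis, CH3CN cis (chiral); NH3 trans, py cis, CH3CN cis.
One of these lacks any improper symmetry element and so occurs as an enantiomeric pair, giving 5 + 1 = 6 stereoisomers in total.

yes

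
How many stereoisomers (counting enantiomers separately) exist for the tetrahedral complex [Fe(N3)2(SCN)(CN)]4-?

1

All four vertices of a tetrahedron are equivalent and mutually adjacent, so cis/trans isomerism cannot arise.
Only one geometric arrangement is possible.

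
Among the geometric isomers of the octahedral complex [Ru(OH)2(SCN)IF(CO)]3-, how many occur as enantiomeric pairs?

6

The six octahedral sites form three mutually perpendicular trans pairs.
Systematic enumeration (placing each ligand type in turn and discarding arrangements equivalent by rotation or reflection) gives 9 geometric isomers.
Of these, 6 lack any improper symmetry element and so occur as enantiomeric pairs, giving 9 + 6 = 15 stereoisomers in total.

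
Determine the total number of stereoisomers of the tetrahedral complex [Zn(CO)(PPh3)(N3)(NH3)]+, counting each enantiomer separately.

2

In a tetrahedral complex all four positions are equivalent and every pair of ligands is adjacent — there is no cis/trans distinction.
Only one geometric arrangement is possible; it has no improper symmetry element, so it exists as a pair of enantiomers (2 stereoisomers).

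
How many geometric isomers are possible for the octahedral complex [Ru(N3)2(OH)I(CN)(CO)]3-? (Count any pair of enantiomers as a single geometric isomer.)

Exhaustive case analysis gives 9 geometric isomers.

9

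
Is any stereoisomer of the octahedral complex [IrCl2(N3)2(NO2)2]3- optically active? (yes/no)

yes

The six octahedral sites form three mutually perpendicular trans pairs.
Working through the distinct placements yields 5 geometric isomers: Cl trans, N3 trans, NO2 trans; Cl trans, N3 cis, NO2 cis; Cl cis, N3 cis, NO2 trans; Cl cis, N3 cis, NO2 cis (chiral); Cl cis, N3 trans, NO2 cis.
One of these lacks any improper symmetry element and so occurs as an enantiomeric pair, giving 5 + 1 = 6 stereoisomers in total.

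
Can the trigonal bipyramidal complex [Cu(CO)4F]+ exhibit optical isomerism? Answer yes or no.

no

In a trigonal bipyramid the two axial positions differ from the three equatorial ones.
There are 2 geometric isomers: F equatorial; F axial.
Each arrangement has an internal mirror plane or centre of symmetry, so none is chiral.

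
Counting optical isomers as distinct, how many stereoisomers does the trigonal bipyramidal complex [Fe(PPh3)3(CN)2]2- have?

3

A trigonal bipyramid has two axial and three equatorial sites, which are chemically inequivalent.
There are 3 geometric isomers: CN both axial; CN one axial, one equatorial; CN both equatorial.
Each arrangement has an internal mirror plane or centre of symmetry, so none is chiral.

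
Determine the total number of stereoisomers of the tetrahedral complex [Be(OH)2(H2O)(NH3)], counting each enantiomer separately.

1

In a tetrahedral complex all four positions are equivalent and every pair of ligands is adjacent — there is no cis/trans distinction.
Only one geometric arrangement is possible.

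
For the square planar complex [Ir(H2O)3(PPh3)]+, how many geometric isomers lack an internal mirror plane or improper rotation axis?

0

In a square planar complex each vertex has one trans partner and two cis neighbours.
Only one geometric arrangement is possible.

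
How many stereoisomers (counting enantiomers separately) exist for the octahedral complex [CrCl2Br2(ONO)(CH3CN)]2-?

8

The six octahedral sites form three mutually perpendicular trans pairs.
There are 6 geometric isomers: Cl cis, Br trans; Cl trans, Br trans; Cl cis, Br cis (3 arrangements, 2 chiral); Cl trans, Br cis.
Of these, 2 lack any improper symmetry element and so occur as enantiomeric pairs, giving 6 + 2 = 8 stereoisomers in total.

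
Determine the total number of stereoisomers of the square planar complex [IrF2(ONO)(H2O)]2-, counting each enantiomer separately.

A square has two trans pairs of vertices; adjacent vertices are cis.
There are 2 geometric isomers: F cis; F trans.
Each arrangement has an internal mirror plane or centre of symmetry, so none is chiral.

2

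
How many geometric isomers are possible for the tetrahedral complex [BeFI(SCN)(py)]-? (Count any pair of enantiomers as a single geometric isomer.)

All four vertices of a tetrahedron are equivalent and mutually adjacent, so cis/trans isomerism cannot arise.
Only one geometric arrangement is possible; it has no improper symmetry element, so it exists as a pair of enantiomers (2 stereoisomers).

1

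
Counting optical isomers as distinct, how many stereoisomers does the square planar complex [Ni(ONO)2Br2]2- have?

2

A square has two trans pairs of vertices; adjacent vertices are cis.
Systematic placement gives 2 geometric isomers: ONO cis; ONO trans.
Each arrangement has an internal mirror plane or centre of symmetry, so none is chiral.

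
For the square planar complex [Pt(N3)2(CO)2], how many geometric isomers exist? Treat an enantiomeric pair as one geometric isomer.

2

A square has two trans pairs of vertices; adjacent vertices are cis.
Systematic placement gives 2 geometric isomers: N3 cis; N3 trans.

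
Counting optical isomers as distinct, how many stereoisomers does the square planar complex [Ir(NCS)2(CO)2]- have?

In a square planar complex each vertex has one trans partner and two cis neighbours.
There are 2 geometric isomers: NCS cis; NCS trans.
Each arrangement has an internal mirror plane or centre of symmetry, so none is chiral.

2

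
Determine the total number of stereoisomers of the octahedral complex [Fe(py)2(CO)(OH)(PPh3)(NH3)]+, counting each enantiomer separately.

An octahedron has six vertices in three trans pairs; every non-trans pair is cis.
Exhaustive case analysis gives 9 geometric isomers.
Of these, 6 lack any improper symmetry element and so occur as enantiomeric pairs, giving 9 + 6 = 15 stereoisomers in total.

15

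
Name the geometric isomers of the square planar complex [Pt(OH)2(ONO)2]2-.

cis and trans

There are 2 geometric isomers: OH cis; OH trans.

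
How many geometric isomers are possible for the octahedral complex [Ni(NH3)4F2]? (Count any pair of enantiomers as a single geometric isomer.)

2

In an octahedral complex each vertex has one trans partner and four cis neighbours.
Systematic placement gives 2 geometric isomers: F trans; F cis.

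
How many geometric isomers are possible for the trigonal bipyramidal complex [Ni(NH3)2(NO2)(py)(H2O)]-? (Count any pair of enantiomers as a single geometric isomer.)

Exhaustive case analysis gives 7 geometric isomers.

7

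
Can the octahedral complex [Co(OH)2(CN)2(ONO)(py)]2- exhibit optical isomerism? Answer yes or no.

Systematic placement gives 6 geometric isomers: OH trans, CN trans; OH cis, CN trans; OH cis, CN cis (3 arrangements, 2 chiral); OH trans, CN cis.
Of these, 2 lack any improper symmetry element and so occur as enantiomeric pairs, giving 6 + 2 = 8 stereoisomers in total.

yes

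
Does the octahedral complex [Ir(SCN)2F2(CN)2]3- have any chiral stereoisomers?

yes

In an octahedral complex each vertex has one trans partner and four cis neighbours.
There are 5 geometric isomers: SCN trans, F trans, CN trans; SCN cis, F cis, CN trans; SCN trans, F cis, CN cis; SCN cis, F cis, CN cis (chiral); SCN cis, F trans, CN cis.
One of these lacks any improper symmetry element and so occurs as an enantiomeric pair, giving 5 + 1 = 6 stereoisomers in total.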